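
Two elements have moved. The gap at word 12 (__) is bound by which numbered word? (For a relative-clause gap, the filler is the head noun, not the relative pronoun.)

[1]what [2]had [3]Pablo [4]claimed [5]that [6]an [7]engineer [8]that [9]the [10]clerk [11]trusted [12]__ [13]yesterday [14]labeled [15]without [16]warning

7

The marked gap is inside the relative clause, the direct object of "trusted".
Its filler is the head noun "engineer" (via "that"), at word 7.
(The other dependency links word 1 to a gap after word 14.)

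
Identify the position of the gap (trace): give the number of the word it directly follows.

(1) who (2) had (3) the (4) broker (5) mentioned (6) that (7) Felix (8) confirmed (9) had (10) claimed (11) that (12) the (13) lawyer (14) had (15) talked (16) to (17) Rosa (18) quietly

The displaced element is "who" (word 1).
It is linked across 2 clause boundaries (that → Ø).
It functions as the subject of "claimed", so the gap sits immediately after word 8 ("confirmed").
Base order: The broker had mentioned that Felix confirmed who had claimed that the lawyer had talked to Rosa quietly.

8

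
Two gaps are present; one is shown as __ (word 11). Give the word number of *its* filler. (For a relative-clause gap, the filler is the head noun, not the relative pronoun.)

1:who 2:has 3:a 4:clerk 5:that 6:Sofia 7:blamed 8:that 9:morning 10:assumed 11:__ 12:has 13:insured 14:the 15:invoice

1

The marked gap is the subject of "insured".
Its filler is the fronted wh-phrase "who", at word 1.
(The other dependency links word 4 to a gap after word 7.)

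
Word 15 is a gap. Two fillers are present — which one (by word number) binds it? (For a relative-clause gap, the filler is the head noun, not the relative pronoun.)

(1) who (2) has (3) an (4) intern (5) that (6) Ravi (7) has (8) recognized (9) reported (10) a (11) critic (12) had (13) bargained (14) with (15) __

The marked gap is the object of the preposition "with" of "bargained".
Its filler is the fronted wh-phrase "who", at word 1.
(The other dependency links word 4 to a gap after word 8.)

1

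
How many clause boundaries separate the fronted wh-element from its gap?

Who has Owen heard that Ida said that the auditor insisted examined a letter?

"who" is extracted from the subject of "examined".
Boundaries crossed, outermost first: [that], [that], [Ø] — 3 in total.

3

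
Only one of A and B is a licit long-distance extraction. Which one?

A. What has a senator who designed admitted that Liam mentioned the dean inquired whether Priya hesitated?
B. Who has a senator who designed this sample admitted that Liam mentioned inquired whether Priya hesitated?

B

In A, the wh-phrase is extracted from inside a complex-NP island (relative clause) (introduced by "who"), which blocks movement.
In B, the extraction path crosses only that-complement boundaries, which are transparent.
So B is grammatical.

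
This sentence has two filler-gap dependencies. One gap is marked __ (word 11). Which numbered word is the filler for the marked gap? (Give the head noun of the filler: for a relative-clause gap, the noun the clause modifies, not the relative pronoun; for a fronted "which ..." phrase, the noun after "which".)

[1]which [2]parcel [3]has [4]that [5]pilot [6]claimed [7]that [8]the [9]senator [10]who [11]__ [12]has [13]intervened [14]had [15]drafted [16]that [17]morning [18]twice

9

The marked gap is inside the relative clause, the subject of "intervened".
Its filler is the head noun "senator" (via "who"), at word 9.
(The other dependency links word 2 to a gap after word 15.)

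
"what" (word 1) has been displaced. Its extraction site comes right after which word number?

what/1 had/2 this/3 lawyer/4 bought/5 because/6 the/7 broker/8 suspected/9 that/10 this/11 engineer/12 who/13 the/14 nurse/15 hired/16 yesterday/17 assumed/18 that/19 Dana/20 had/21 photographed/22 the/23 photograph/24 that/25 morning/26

5

The displaced element is "what" (word 1).
It functions as the direct object of "bought", so the gap sits immediately after word 5 ("bought").
Base order: This lawyer had bought what because the broker suspected that this engineer who the nurse hired yesterday assumed that Dana had photographed the photograph that morning.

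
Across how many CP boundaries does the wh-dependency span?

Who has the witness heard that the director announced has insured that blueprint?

2

"who" is extracted from the subject of "insured".
Boundaries crossed, outermost first: [that], [Ø] — 2 in total.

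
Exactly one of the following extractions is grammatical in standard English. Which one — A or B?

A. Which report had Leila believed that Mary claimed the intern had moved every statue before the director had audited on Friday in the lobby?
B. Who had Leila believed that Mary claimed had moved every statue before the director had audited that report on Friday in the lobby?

B

In A, the wh-phrase is extracted from inside an adjunct island (introduced by "before"), which blocks movement.
In B, the extraction path crosses only that-complement boundaries, which are transparent.
So B is grammatical.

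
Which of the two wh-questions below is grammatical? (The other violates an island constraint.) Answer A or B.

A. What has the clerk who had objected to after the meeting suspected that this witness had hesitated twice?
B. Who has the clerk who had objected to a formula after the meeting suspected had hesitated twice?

B

In A, the wh-phrase is extracted from inside a complex-NP island (relative clause) (introduced by "who"), which blocks movement.
In B, the extraction path crosses only that-complement boundaries, which are transparent.
So B is grammatical.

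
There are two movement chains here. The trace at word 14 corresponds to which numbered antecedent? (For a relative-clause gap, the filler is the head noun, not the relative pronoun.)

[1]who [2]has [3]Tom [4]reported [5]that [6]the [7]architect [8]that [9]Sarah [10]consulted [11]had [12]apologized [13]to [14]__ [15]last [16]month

The marked gap is the object of the preposition "to" of "apologized".
Its filler is the fronted wh-phrase "who", at word 1.
(The other dependency links word 7 to a gap after word 10.)

1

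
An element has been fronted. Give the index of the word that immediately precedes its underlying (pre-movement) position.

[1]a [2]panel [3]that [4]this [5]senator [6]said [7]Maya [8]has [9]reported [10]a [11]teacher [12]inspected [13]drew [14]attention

12

The displaced element is "a panel" (word 2).
It is linked across 2 clause boundaries (Ø → Ø).
It functions as the direct object of "inspected", so the gap sits immediately after word 12 ("inspected").
Base order: This senator said Maya has reported a teacher inspected a panel.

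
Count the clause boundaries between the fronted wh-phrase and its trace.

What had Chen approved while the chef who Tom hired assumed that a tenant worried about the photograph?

"what" originates inside the matrix clause — no clause boundary is crossed.

0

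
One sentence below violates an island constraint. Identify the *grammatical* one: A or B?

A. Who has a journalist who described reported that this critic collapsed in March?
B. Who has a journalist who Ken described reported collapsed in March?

B

In A, the wh-phrase is extracted from inside a complex-NP island (relative clause) (introduced by "who"), which blocks movement.
In B, the extraction path crosses only that-complement boundaries, which are transparent.
So B is grammatical.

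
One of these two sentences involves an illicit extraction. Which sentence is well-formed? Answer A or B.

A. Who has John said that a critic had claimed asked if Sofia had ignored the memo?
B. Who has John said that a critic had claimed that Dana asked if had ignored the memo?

A

In B, the wh-phrase is extracted from inside a wh-island (introduced by "if"), which blocks movement.
In A, the extraction path crosses only that-complement boundaries, which are transparent.
So A is grammatical.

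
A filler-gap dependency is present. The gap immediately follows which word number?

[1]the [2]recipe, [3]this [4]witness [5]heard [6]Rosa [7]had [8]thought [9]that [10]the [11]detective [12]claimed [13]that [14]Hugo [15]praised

15

The displaced element is "the recipe" (word 2).
It is linked across 3 clause boundaries (Ø → that → that).
It functions as the direct object of "praised", so the gap sits immediately after word 15 ("praised").
Base order: This witness heard Rosa had thought that the detective claimed that Hugo praised the recipe.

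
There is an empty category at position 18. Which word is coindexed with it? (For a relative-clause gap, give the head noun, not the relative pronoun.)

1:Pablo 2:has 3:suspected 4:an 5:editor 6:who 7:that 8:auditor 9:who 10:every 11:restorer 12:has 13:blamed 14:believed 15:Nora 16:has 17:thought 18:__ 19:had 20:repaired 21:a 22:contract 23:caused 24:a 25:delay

The gap at 18 is the subject of "repaired", inside a relative clause.
The relative pronoun is "who" (word 6); it is bound by the head noun immediately before it.
Its filler is the head noun "editor", at word 5.

5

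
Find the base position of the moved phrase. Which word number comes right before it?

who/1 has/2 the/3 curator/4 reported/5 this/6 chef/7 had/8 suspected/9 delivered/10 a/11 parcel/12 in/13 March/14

The displaced element is "who" (word 1).
It is linked across 2 clause boundaries (Ø → Ø).
It functions as the subject of "delivered", so the gap sits immediately after word 9 ("suspected").
Base order: The curator has reported this chef had suspected that who delivered a parcel in March.

9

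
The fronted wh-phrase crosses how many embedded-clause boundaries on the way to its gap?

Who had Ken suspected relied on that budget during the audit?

1

"who" is extracted from the subject of "relied".
Boundaries crossed, outermost first: [Ø] — 1 in total.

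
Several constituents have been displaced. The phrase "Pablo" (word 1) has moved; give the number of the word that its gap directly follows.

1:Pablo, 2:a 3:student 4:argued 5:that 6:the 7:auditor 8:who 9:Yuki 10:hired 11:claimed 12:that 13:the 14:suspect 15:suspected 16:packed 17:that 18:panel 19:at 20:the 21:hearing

The displaced element is "Pablo" (word 1).
It is linked across 3 clause boundaries (that → that → Ø).
It functions as the subject of "packed", so the gap sits immediately after word 15 ("suspected").
Base order: A student argued that the auditor who Yuki hired claimed that the suspect suspected that Pablo packed that panel at the hearing.

15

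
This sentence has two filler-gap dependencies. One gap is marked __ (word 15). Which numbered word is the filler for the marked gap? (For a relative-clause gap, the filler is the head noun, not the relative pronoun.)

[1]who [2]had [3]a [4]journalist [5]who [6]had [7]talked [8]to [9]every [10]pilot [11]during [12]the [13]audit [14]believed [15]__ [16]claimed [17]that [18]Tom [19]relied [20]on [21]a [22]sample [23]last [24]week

1

The marked gap is the subject of "claimed".
Its filler is the fronted wh-phrase "who", at word 1.
(The other dependency links word 4 to a gap after word 5.)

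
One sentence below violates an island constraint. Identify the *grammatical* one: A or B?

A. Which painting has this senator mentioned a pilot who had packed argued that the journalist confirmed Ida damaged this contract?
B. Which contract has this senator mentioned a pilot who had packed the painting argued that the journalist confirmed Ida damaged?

B

In A, the wh-phrase is extracted from inside a complex-NP island (relative clause) (introduced by "who"), which blocks movement.
In B, the extraction path crosses only that-complement boundaries, which are transparent.
So B is grammatical.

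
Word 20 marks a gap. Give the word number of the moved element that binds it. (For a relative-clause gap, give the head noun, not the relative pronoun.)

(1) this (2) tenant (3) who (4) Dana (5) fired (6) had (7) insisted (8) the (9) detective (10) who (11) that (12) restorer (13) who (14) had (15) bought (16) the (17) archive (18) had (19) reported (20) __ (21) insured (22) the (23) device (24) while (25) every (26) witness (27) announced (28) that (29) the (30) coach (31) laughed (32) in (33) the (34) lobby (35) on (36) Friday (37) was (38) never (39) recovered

9

The gap at 20 is the subject of "insured", inside a relative clause.
The relative pronoun is "who" (word 10); it is bound by the head noun immediately before it.
Its filler is the head noun "detective", at word 9.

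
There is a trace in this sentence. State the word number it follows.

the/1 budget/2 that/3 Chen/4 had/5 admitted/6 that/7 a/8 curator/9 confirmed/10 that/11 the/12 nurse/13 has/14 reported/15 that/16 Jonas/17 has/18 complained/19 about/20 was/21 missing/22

The displaced element is "the budget" (word 2).
It is linked across 3 clause boundaries (that → that → that).
It functions as the object of the preposition "about" of "complained", so the gap sits immediately after word 20 ("about").
Base order: Chen had admitted that a curator confirmed that the nurse has reported that Jonas has complained about the budget.

20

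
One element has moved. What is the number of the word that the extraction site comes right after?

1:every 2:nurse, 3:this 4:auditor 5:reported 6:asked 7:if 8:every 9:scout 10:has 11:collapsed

5

The displaced element is "every nurse" (word 2).
It is linked across 1 clause boundary (Ø).
It functions as the subject of "asked", so the gap sits immediately after word 5 ("reported").
Base order: This auditor reported every nurse asked if every scout has collapsed.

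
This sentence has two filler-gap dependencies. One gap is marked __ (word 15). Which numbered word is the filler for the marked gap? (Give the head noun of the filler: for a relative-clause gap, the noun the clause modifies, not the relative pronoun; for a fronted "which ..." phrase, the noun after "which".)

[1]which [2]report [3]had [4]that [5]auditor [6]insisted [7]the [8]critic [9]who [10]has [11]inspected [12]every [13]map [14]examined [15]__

2

The marked gap is the direct object of "examined".
Its filler is the fronted wh-phrase "which report", at word 2.
(The other dependency links word 8 to a gap after word 9.)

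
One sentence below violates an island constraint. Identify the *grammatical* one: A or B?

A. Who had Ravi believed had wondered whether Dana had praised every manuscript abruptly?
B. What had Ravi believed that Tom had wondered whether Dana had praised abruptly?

In B, the wh-phrase is extracted from inside a wh-island (introduced by "whether"), which blocks movement.
In A, the extraction path crosses only that-complement boundaries, which are transparent.
So A is grammatical.

A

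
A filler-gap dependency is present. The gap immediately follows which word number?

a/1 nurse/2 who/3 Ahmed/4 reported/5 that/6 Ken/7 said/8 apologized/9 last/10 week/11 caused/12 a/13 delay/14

The displaced element is "a nurse" (word 2).
It is linked across 2 clause boundaries (that → Ø).
It functions as the subject of "apologized", so the gap sits immediately after word 8 ("said").
Base order: Ahmed reported that Ken said that a nurse apologized last week.

8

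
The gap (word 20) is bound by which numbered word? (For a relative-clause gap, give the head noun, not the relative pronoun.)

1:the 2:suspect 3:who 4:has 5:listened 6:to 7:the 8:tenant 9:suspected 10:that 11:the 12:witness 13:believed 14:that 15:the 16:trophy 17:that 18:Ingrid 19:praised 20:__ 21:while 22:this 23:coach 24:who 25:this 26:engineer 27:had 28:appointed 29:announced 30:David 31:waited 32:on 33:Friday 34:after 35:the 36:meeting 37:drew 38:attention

The gap at 20 is the object of "praised", inside a relative clause.
The relative pronoun is "that" (word 17); it is bound by the head noun immediately before it.
Its filler is the head noun "trophy", at word 16.

16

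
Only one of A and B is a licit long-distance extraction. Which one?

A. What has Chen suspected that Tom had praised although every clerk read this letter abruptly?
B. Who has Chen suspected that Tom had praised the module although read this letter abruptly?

In B, the wh-phrase is extracted from inside an adjunct island (introduced by "although"), which blocks movement.
In A, the extraction path crosses only that-complement boundaries, which are transparent.
So A is grammatical.

A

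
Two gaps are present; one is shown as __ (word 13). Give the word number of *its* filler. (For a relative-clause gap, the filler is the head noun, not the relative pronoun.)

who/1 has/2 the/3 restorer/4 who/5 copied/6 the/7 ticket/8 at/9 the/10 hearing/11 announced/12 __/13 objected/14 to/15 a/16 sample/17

1

The marked gap is the subject of "objected".
Its filler is the fronted wh-phrase "who", at word 1.
(The other dependency links word 4 to a gap after word 5.)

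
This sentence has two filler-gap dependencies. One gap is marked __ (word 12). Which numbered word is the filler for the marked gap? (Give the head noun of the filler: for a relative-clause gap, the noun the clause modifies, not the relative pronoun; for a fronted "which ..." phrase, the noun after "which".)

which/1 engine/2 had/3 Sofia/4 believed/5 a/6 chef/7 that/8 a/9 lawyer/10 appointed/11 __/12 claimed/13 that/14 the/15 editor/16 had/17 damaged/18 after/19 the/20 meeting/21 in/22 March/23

The marked gap is inside the relative clause, the direct object of "appointed".
Its filler is the head noun "chef" (via "that"), at word 7.
(The other dependency links word 2 to a gap after word 18.)

7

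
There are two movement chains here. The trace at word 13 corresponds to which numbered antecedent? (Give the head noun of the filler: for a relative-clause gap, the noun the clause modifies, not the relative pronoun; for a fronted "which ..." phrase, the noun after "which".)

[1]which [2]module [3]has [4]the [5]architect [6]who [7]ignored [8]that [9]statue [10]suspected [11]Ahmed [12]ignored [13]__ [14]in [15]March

2

The marked gap is the direct object of "ignored".
Its filler is the fronted wh-phrase "which module", at word 2.
(The other dependency links word 5 to a gap after word 6.)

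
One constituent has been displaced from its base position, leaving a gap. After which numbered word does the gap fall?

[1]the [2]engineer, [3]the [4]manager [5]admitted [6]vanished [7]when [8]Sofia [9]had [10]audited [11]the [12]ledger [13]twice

The displaced element is "the engineer" (word 2).
It is linked across 1 clause boundary (Ø).
It functions as the subject of "vanished", so the gap sits immediately after word 5 ("admitted").
Base order: The manager admitted that the engineer vanished when Sofia had audited the ledger twice.

5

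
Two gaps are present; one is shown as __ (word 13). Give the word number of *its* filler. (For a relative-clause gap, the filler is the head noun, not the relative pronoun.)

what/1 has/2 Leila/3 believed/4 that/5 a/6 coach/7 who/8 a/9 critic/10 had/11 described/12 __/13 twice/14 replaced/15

7

The marked gap is inside the relative clause, the direct object of "described".
Its filler is the head noun "coach" (via "who"), at word 7.
(The other dependency links word 1 to a gap after word 15.)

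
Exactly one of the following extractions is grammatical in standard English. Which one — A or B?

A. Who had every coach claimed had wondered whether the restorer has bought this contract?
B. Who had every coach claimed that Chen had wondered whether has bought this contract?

In B, the wh-phrase is extracted from inside a wh-island (introduced by "whether"), which blocks movement.
In A, the extraction path crosses only that-complement boundaries, which are transparent.
So A is grammatical.

A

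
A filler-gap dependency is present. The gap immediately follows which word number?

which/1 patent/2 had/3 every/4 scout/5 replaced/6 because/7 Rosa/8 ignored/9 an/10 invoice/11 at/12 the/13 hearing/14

6

The displaced element is "which patent" (word 2).
It functions as the direct object of "replaced", so the gap sits immediately after word 6 ("replaced").
Base order: Every scout had replaced which patent because Rosa ignored an invoice at the hearing.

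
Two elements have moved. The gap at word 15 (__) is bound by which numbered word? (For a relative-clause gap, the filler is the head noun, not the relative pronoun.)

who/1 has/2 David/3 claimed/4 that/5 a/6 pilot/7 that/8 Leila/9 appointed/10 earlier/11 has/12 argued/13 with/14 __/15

1

The marked gap is the object of the preposition "with" of "argued".
Its filler is the fronted wh-phrase "who", at word 1.
(The other dependency links word 7 to a gap after word 10.)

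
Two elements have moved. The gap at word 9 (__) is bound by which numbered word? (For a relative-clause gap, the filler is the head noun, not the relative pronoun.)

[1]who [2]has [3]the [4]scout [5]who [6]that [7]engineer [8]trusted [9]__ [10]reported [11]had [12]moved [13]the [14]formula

4

The marked gap is inside the relative clause, the direct object of "trusted".
Its filler is the head noun "scout" (via "who"), at word 4.
(The other dependency links word 1 to a gap after word 10.)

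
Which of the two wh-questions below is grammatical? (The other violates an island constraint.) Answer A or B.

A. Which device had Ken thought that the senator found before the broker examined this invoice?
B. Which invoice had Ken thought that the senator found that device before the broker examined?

A

In B, the wh-phrase is extracted from inside an adjunct island (introduced by "before"), which blocks movement.
In A, the extraction path crosses only that-complement boundaries, which are transparent.
So A is grammatical.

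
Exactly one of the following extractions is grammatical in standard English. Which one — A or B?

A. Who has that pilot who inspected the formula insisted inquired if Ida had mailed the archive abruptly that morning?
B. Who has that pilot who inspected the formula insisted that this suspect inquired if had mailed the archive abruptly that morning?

A

In B, the wh-phrase is extracted from inside a wh-island (introduced by "if"), which blocks movement.
In A, the extraction path crosses only that-complement boundaries, which are transparent.
So A is grammatical.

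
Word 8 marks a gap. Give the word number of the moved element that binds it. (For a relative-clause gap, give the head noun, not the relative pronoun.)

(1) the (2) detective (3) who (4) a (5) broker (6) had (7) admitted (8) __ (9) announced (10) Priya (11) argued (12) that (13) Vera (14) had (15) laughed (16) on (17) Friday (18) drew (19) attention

The gap at 8 is the subject of "announced", inside a relative clause.
The relative pronoun is "who" (word 3); it is bound by the head noun immediately before it.
Its filler is the head noun "detective", at word 2.

2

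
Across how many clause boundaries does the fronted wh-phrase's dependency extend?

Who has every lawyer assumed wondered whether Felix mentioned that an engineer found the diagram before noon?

1

"who" is extracted from the subject of "wondered".
Boundaries crossed, outermost first: [Ø] — 1 in total.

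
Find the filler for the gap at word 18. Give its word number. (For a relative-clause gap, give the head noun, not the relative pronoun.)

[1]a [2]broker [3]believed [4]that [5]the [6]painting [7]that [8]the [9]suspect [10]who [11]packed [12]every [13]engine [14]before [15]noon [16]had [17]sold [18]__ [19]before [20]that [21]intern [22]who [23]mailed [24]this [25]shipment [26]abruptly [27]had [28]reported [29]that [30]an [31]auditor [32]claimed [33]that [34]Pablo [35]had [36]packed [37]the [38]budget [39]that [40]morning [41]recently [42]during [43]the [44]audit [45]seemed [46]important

6

The gap at 18 is the object of "sold", inside a relative clause.
The relative pronoun is "that" (word 7); it is bound by the head noun immediately before it.
Its filler is the head noun "painting", at word 6.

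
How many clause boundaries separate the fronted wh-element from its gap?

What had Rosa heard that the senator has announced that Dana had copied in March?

"what" is extracted from the object of "copied".
Boundaries crossed, outermost first: [that], [that] — 2 in total.

2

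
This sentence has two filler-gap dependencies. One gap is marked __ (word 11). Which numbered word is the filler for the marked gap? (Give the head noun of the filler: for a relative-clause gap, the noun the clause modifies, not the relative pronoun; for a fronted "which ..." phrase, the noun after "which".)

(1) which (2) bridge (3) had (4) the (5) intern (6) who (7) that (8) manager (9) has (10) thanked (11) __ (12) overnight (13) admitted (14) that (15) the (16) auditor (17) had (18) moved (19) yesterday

The marked gap is inside the relative clause, the direct object of "thanked".
Its filler is the head noun "intern" (via "who"), at word 5.
(The other dependency links word 2 to a gap after word 18.)

5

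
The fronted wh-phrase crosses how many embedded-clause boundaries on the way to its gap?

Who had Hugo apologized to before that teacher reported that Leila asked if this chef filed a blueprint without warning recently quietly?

"who" originates inside the matrix clause — no clause boundary is crossed.

0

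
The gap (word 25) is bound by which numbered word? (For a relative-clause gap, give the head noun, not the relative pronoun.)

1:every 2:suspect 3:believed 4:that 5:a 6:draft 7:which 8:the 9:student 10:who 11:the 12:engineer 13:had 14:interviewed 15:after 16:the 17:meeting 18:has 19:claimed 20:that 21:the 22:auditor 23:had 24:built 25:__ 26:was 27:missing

6

The gap at 25 is the object of "built", inside a relative clause.
The relative pronoun is "which" (word 7); it is bound by the head noun immediately before it.
Its filler is the head noun "draft", at word 6.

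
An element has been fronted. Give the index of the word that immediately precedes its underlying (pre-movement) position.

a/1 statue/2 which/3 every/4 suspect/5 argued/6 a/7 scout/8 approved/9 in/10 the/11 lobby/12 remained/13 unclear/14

9

The displaced element is "a statue" (word 2).
It is linked across 1 clause boundary (Ø).
It functions as the direct object of "approved", so the gap sits immediately after word 9 ("approved").
Base order: Every suspect argued a scout approved a statue in the lobby.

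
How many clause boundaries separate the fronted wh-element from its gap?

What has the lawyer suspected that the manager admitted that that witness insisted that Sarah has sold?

"what" is extracted from the object of "sold".
Boundaries crossed, outermost first: [that], [that], [that] — 3 in total.

3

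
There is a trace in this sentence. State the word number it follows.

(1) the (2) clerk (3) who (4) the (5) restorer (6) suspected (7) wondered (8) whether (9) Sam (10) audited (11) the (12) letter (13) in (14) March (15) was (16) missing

The displaced element is "the clerk" (word 2).
It is linked across 1 clause boundary (Ø).
It functions as the subject of "wondered", so the gap sits immediately after word 6 ("suspected").
Base order: The restorer suspected the clerk wondered whether Sam audited the letter in March.

6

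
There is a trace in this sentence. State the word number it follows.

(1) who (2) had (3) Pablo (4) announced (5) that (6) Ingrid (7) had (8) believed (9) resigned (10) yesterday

The displaced element is "who" (word 1).
It is linked across 2 clause boundaries (that → Ø).
It functions as the subject of "resigned", so the gap sits immediately after word 8 ("believed").
Base order: Pablo had announced that Ingrid had believed that who resigned yesterday.

8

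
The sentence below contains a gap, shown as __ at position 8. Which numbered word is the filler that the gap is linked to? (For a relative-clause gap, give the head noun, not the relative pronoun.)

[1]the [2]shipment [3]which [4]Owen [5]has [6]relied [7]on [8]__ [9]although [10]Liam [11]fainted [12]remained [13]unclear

2

The gap at 8 is the prepositional object of "relied", inside a relative clause.
The relative pronoun is "which" (word 3); it is bound by the head noun immediately before it.
Its filler is the head noun "shipment", at word 2.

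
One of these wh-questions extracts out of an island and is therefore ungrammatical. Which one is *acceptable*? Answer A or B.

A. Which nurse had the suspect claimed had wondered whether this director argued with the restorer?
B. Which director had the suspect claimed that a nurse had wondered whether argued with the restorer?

A

In B, the wh-phrase is extracted from inside a wh-island (introduced by "whether"), which blocks movement.
In A, the extraction path crosses only that-complement boundaries, which are transparent.
So A is grammatical.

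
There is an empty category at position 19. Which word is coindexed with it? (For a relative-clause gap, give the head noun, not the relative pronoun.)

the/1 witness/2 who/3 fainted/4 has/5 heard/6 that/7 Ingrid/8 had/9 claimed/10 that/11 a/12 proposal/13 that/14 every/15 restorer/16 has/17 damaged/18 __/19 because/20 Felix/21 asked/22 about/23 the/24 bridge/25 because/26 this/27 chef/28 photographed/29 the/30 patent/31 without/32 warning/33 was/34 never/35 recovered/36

The gap at 19 is the object of "damaged", inside a relative clause.
The relative pronoun is "that" (word 14); it is bound by the head noun immediately before it.
Its filler is the head noun "proposal", at word 13.

13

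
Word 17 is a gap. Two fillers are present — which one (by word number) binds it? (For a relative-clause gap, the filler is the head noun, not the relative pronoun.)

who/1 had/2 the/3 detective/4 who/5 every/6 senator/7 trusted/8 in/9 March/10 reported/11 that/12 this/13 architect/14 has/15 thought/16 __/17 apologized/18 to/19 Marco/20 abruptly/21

1

The marked gap is the subject of "apologized".
Its filler is the fronted wh-phrase "who", at word 1.
(The other dependency links word 4 to a gap after word 8.)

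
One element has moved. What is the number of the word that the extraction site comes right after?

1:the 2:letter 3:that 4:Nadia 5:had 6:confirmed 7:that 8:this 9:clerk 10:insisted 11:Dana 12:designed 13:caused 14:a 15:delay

The displaced element is "the letter" (word 2).
It is linked across 2 clause boundaries (that → Ø).
It functions as the direct object of "designed", so the gap sits immediately after word 12 ("designed").
Base order: Nadia had confirmed that this clerk insisted Dana designed the letter.

12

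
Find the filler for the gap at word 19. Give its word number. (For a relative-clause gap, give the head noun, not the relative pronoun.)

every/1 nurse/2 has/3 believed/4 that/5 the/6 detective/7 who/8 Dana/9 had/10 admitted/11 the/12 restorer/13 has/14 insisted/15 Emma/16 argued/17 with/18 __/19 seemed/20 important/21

The gap at 19 is the prepositional object of "argued", inside a relative clause.
The relative pronoun is "who" (word 8); it is bound by the head noun immediately before it.
Its filler is the head noun "detective", at word 7.

7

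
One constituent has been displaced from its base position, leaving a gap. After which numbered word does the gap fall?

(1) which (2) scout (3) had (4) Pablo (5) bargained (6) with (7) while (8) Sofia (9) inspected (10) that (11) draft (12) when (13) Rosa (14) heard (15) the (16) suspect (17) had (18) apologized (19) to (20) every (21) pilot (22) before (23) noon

The displaced element is "which scout" (word 2).
It functions as the object of the preposition "with" of "bargained", so the gap sits immediately after word 6 ("with").
Base order: Pablo had bargained with which scout while Sofia inspected that draft when Rosa heard the suspect had apologized to every pilot before noon.

6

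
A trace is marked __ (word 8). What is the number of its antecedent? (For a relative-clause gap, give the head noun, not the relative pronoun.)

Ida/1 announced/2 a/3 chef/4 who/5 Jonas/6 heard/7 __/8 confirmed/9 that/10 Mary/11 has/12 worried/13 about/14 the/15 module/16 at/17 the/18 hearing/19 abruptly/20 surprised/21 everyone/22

4

The gap at 8 is the subject of "confirmed", inside a relative clause.
The relative pronoun is "who" (word 5); it is bound by the head noun immediately before it.
Its filler is the head noun "chef", at word 4.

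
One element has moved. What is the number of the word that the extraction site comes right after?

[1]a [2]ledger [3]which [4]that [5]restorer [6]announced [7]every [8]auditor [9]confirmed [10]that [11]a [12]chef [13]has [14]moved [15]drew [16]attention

14

The displaced element is "a ledger" (word 2).
It is linked across 2 clause boundaries (Ø → that).
It functions as the direct object of "moved", so the gap sits immediately after word 14 ("moved").
Base order: That restorer announced every auditor confirmed that a chef has moved a ledger.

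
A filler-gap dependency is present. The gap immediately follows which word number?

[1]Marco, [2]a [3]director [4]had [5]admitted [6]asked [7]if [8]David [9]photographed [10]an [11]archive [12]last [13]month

The displaced element is "Marco" (word 1).
It is linked across 1 clause boundary (Ø).
It functions as the subject of "asked", so the gap sits immediately after word 5 ("admitted").
Base order: A director had admitted that Marco asked if David photographed an archive last month.

5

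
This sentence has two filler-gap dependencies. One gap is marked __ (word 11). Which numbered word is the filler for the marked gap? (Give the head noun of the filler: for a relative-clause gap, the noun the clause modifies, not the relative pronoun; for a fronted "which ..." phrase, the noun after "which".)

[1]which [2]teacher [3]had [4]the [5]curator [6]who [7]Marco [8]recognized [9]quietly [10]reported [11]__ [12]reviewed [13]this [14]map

The marked gap is the subject of "reviewed".
Its filler is the fronted wh-phrase "which teacher", at word 2.
(The other dependency links word 5 to a gap after word 8.)

2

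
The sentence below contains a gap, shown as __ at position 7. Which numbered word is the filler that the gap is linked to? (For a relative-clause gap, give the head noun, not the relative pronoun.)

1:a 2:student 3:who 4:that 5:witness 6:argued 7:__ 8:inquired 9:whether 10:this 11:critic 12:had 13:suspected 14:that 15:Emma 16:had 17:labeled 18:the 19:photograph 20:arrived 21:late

2

The gap at 7 is the subject of "inquired", inside a relative clause.
The relative pronoun is "who" (word 3); it is bound by the head noun immediately before it.
Its filler is the head noun "student", at word 2.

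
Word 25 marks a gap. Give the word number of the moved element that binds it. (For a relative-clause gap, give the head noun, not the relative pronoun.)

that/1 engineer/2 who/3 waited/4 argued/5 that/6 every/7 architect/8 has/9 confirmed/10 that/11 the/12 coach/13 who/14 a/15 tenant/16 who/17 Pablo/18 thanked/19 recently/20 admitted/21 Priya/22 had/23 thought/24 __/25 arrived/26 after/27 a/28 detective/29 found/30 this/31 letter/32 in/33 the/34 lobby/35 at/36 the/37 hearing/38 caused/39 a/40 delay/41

The gap at 25 is the subject of "arrived", inside a relative clause.
The relative pronoun is "who" (word 14); it is bound by the head noun immediately before it.
Its filler is the head noun "coach", at word 13.

13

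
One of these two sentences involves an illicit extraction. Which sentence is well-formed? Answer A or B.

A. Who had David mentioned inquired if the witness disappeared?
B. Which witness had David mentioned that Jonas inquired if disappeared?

In B, the wh-phrase is extracted from inside a wh-island (introduced by "if"), which blocks movement.
In A, the extraction path crosses only that-complement boundaries, which are transparent.
So A is grammatical.

A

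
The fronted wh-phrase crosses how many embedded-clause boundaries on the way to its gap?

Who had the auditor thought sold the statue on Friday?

1

"who" is extracted from the subject of "sold".
Boundaries crossed, outermost first: [Ø] — 1 in total.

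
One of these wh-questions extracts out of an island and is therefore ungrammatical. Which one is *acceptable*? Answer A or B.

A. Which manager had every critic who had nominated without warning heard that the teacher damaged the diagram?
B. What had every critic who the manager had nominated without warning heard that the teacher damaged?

B

In A, the wh-phrase is extracted from inside a complex-NP island (relative clause) (introduced by "who"), which blocks movement.
In B, the extraction path crosses only that-complement boundaries, which are transparent.
So B is grammatical.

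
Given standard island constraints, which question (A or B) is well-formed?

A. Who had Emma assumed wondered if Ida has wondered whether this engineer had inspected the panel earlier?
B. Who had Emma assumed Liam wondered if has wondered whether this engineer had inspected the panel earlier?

In B, the wh-phrase is extracted from inside a wh-island (introduced by "if"), which blocks movement.
In A, the extraction path crosses only that-complement boundaries, which are transparent.
So A is grammatical.

A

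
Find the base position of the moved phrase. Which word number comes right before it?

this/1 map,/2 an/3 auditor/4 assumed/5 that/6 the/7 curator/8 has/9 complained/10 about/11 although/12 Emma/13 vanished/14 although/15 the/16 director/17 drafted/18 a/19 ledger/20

11

The displaced element is "this map" (word 2).
It is linked across 1 clause boundary (that).
It functions as the object of the preposition "about" of "complained", so the gap sits immediately after word 11 ("about").
Base order: An auditor assumed that the curator has complained about this map although Emma vanished although the director drafted a ledger.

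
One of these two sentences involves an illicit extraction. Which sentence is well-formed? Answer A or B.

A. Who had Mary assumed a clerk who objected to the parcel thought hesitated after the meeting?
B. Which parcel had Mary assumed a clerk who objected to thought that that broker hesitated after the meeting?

In B, the wh-phrase is extracted from inside a complex-NP island (relative clause) (introduced by "who"), which blocks movement.
In A, the extraction path crosses only that-complement boundaries, which are transparent.
So A is grammatical.

A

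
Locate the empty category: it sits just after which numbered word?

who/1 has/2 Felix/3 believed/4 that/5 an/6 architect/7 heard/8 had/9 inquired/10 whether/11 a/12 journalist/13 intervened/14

8

The displaced element is "who" (word 1).
It is linked across 2 clause boundaries (that → Ø).
It functions as the subject of "inquired", so the gap sits immediately after word 8 ("heard").
Base order: Felix has believed that an architect heard who had inquired whether a journalist intervened.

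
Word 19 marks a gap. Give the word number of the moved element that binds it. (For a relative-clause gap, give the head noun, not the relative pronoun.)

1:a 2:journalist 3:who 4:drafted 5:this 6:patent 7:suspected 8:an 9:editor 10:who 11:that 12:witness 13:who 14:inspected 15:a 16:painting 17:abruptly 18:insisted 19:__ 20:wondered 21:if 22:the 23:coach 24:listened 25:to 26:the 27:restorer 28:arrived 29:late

9

The gap at 19 is the subject of "wondered", inside a relative clause.
The relative pronoun is "who" (word 10); it is bound by the head noun immediately before it.
Its filler is the head noun "editor", at word 9.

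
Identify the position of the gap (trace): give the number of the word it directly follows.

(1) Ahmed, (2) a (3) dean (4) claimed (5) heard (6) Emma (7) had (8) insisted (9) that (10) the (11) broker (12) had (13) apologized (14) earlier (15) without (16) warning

The displaced element is "Ahmed" (word 1).
It is linked across 1 clause boundary (Ø).
It functions as the subject of "heard", so the gap sits immediately after word 4 ("claimed").
Base order: A dean claimed that Ahmed heard Emma had insisted that the broker had apologized earlier without warning.

4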